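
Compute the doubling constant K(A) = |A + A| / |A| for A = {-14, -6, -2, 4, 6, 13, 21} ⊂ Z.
K = |A + A| / |A| = 25/7

Enumerate A + A = {a + b : a, b ∈ A}. With |A| = 7, there are |A|^2 = 49 ordered sum pairs; collecting distinct values, A + A = {-28, -20, -16, -12, -10, -8, -4, -2, -1, 0, 2, 4, 7, 8, 10, 11, 12, 15, 17, 19, 25, 26, 27, 34, 42}, so |A + A| = 25. Thus K = 25/7. For comparison, the minimum possible |A + A| over all 7-element sets is 2·7 − 1 = 13 (so min K = 13/7), attained only by arithmetic progressions.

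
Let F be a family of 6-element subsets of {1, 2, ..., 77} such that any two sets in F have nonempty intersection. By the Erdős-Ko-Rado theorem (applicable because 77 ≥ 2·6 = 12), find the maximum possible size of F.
max |F| = C(76, 5) = 18474840

The Erdős-Ko-Rado theorem states: for n ≥ 2k, an intersecting family of k-subsets of an n-element set has size at most C(n − 1, k − 1), with equality for 'star' families {A ⊆ [n] : |A| = k, i ∈ A} (fix an element i). For n = 77, k = 6: C(76, 5) = 18474840.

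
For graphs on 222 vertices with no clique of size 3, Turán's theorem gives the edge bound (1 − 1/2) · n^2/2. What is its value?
Turán density bound = (1/2) · 222^2/2 = 12321

Turán's theorem: ex(n, K_{r+1}) is achieved by the complete r-partite Turán graph T(n, r) with parts as balanced as possible, and is at most (1 − 1/r) · n^2/2. For r = 2, n = 222: the density bound is (1/2) · 49284/2 = 12321. Since 2 ∣ 222, the Turán graph T(222, 2) has parts of equal size 111, and its edge count e(T(222, 2)) = 12321 attains the density bound exactly.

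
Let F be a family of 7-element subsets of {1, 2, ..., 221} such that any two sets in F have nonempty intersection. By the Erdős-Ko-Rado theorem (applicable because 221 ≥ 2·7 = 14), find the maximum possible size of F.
max |F| = C(220, 6) = 147008598660

The Erdős-Ko-Rado theorem states: for n ≥ 2k, an intersecting family of k-subsets of an n-element set has size at most C(n − 1, k − 1), with equality for 'star' families {A ⊆ [n] : |A| = k, i ∈ A} (fix an element i). For n = 221, k = 7: C(220, 6) = 147008598660.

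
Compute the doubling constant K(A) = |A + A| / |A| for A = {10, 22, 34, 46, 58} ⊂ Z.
K = |A + A| / |A| = 9/5

Enumerate A + A = {a + b : a, b ∈ A}. With |A| = 5, there are |A|^2 = 25 ordered sum pairs; collecting distinct values, A + A = {20, 32, 44, 56, 68, 80, 92, 104, 116}, so |A + A| = 9. Thus K = 9/5. Here |A + A| = 2|A| − 1 = 9, the minimum possible — so K = 9/5 is minimal, which holds iff A is an arithmetic progression.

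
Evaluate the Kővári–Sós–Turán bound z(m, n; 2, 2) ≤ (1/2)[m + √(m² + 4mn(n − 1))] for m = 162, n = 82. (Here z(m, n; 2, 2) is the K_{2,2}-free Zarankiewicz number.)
z(162, 82; 2, 2) ≤ (1/2)[162 + √(162² + 4·162·82·81)] = (1/2)[162 + √4330260] = 1121.4638

Kővári–Sós–Turán: let r_1, ..., r_162 be the row sums and z = Σ r_i the total number of 1s. Each pair of columns can share at most one row with both entries 1 (else a 2×2 all-ones block appears), so Σ_i C(r_i, 2) ≤ C(82, 2) = 3321. By convexity Σ_i C(r_i, 2) ≥ 162·C(z/162, 2) = z(z − 162)/(2·162), giving z² − 162z − 162·82·81 ≤ 0 and hence z ≤ (1/2)[162 + √(26244 + 4·1076004)] = (1/2)[162 + √4330260] ≈ (1/2)(162 + 2080.9277) = 1121.4638.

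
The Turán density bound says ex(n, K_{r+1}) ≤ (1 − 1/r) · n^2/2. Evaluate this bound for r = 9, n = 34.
Turán density bound = (8/9) · 34^2/2 = 4624/9 ≈ 513.7778

Turán's theorem: ex(n, K_{r+1}) is achieved by the complete r-partite Turán graph T(n, r) with parts as balanced as possible, and is at most (1 − 1/r) · n^2/2. For r = 9, n = 34: the density bound is (8/9) · 1156/2 = 4624/9 ≈ 513.7778. The integer-valued extremum is e(T(34, 9)) = 513, which is strictly less than the density bound 4624/9 since 9 ∤ 34 (the parts of T(34, 9) cannot all be equal).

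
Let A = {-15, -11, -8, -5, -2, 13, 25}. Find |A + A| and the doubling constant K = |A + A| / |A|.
K = |A + A| / |A| = 25/7

Enumerate A + A = {a + b : a, b ∈ A}. With |A| = 7, there are |A|^2 = 49 ordered sum pairs; collecting distinct values, A + A = {-30, -26, -23, -22, -20, -19, -17, -16, -13, -10, -7, -4, -2, 2, 5, 8, 10, 11, 14, 17, 20, 23, 26, 38, 50}, so |A + A| = 25. Thus K = 25/7. For comparison, the minimum possible |A + A| over all 7-element sets is 2·7 − 1 = 13 (so min K = 13/7), attained only by arithmetic progressions.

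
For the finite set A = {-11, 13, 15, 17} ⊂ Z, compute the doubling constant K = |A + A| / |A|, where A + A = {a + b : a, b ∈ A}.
K = |A + A| / |A| = 9/4

Enumerate A + A = {a + b : a, b ∈ A}. With |A| = 4, there are |A|^2 = 16 ordered sum pairs; collecting distinct values, A + A = {-22, 2, 4, 6, 26, 28, 30, 32, 34}, so |A + A| = 9. Thus K = 9/4. For comparison, the minimum possible |A + A| over all 4-element sets is 2·4 − 1 = 7 (so min K = 7/4), attained only by arithmetic progressions.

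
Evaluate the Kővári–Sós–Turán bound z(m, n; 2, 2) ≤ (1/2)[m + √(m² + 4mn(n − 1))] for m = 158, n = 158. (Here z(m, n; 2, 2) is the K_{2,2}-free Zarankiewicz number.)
z(158, 158; 2, 2) ≤ (1/2)[158 + √(158² + 4·158·158·157)] = (1/2)[158 + √15702356] = 2060.3099

Kővári–Sós–Turán: let r_1, ..., r_158 be the row sums and z = Σ r_i the total number of 1s. Each pair of columns can share at most one row with both entries 1 (else a 2×2 all-ones block appears), so Σ_i C(r_i, 2) ≤ C(158, 2) = 12403. By convexity Σ_i C(r_i, 2) ≥ 158·C(z/158, 2) = z(z − 158)/(2·158), giving z² − 158z − 158·158·157 ≤ 0 and hence z ≤ (1/2)[158 + √(24964 + 4·3919348)] = (1/2)[158 + √15702356] ≈ (1/2)(158 + 3962.6198) = 2060.3099.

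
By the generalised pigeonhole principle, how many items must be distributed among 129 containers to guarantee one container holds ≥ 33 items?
n = (33 − 1)·129 + 1 = 4129

By the generalised pigeonhole principle, to guarantee some box contains ≥ r objects we need more than (r − 1) · k objects total. Threshold: n = (r − 1) · k + 1. With r = 33 and k = 129: n = 32 · 129 + 1 = 4128 + 1 = 4129. For n = 4128 = 32 · 129, we can put exactly 32 objects in every box, avoiding 33 in any single one — so 4129 is tight.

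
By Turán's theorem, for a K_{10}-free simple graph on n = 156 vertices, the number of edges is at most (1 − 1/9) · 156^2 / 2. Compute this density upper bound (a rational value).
Turán density bound = (8/9) · 156^2/2 = 10816

Turán's theorem: ex(n, K_{r+1}) is achieved by the complete r-partite Turán graph T(n, r) with parts as balanced as possible, and is at most (1 − 1/r) · n^2/2. For r = 9, n = 156: the density bound is (8/9) · 24336/2 = 10816. The integer-valued extremum is e(T(156, 9)) = 10815, which is strictly less than the density bound 10816 since 9 ∤ 156 (the parts of T(156, 9) cannot all be equal).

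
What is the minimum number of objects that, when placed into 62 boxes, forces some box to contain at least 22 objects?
n = (22 − 1)·62 + 1 = 1303

By the generalised pigeonhole principle, to guarantee some box contains ≥ r objects we need more than (r − 1) · k objects total. Threshold: n = (r − 1) · k + 1. With r = 22 and k = 62: n = 21 · 62 + 1 = 1302 + 1 = 1303. For n = 1302 = 21 · 62, we can put exactly 21 objects in every box, avoiding 22 in any single one — so 1303 is tight.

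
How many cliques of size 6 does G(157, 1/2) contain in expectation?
E[# K_6] = C(157, 6) · (1/2)^C(6, 2) = 18883356492 / 2^15 = 4720839123/8192 ≈ 576274.307007

For each 6-subset S of vertices (there are C(157, 6) = 18883356492 such S), let X_S = 1 if S induces a K_6 (all C(6, 2) = 15 edges present). Then P(X_S = 1) = (1/2)^15 = 1/32768. By linearity of expectation, E[# K_6] = C(157, 6) · (1/2)^15 = 18883356492 / 32768 = 4720839123/8192 ≈ 576274.307007.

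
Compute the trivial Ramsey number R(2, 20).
R(2, 20) = 20

R(2, k) = k for all k ≥ 2: in a 2-colouring of K_k, either some edge is red (a red K_2) or all edges are blue (a blue K_k). And K_{19} coloured all-blue has no blue K_20, so R(2, 20) > 19. Hence R(2, 20) = 20.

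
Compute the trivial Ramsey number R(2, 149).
R(2, 149) = 149

R(2, k) = k for all k ≥ 2: in a 2-colouring of K_k, either some edge is red (a red K_2) or all edges are blue (a blue K_k). And K_{148} coloured all-blue has no blue K_149, so R(2, 149) > 148. Hence R(2, 149) = 149.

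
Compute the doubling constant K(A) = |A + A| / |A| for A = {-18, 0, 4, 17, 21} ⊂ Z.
K = |A + A| / |A| = 14/5

Enumerate A + A = {a + b : a, b ∈ A}. With |A| = 5, there are |A|^2 = 25 ordered sum pairs; collecting distinct values, A + A = {-36, -18, -14, -1, 0, 3, 4, 8, 17, 21, 25, 34, 38, 42}, so |A + A| = 14. Thus K = 14/5. For comparison, the minimum possible |A + A| over all 5-element sets is 2·5 − 1 = 9 (so min K = 9/5), attained only by arithmetic progressions.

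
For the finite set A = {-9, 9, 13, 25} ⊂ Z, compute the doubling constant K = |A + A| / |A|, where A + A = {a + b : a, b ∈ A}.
K = |A + A| / |A| = 10/4 = 5/2

Enumerate A + A = {a + b : a, b ∈ A}. With |A| = 4, there are |A|^2 = 16 ordered sum pairs; collecting distinct values, A + A = {-18, 0, 4, 16, 18, 22, 26, 34, 38, 50}, so |A + A| = 10. Thus K = 10/4 = 5/2. For comparison, the minimum possible |A + A| over all 4-element sets is 2·4 − 1 = 7 (so min K = 7/4), attained only by arithmetic progressions.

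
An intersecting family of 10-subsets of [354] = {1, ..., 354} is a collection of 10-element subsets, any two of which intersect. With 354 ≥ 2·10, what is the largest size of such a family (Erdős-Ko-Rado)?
max |F| = C(353, 9) = 211621036099430100

The Erdős-Ko-Rado theorem states: for n ≥ 2k, an intersecting family of k-subsets of an n-element set has size at most C(n − 1, k − 1), with equality for 'star' families {A ⊆ [n] : |A| = k, i ∈ A} (fix an element i). For n = 354, k = 10: C(353, 9) = 211621036099430100.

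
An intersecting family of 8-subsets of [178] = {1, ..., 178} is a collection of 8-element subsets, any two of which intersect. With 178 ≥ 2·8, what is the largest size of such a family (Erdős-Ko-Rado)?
max |F| = C(177, 7) = 957664425960

Erdős-Ko-Rado (1961): when n ≥ 2k, max |F| = C(n−1, k−1). The bound is attained by the star {A : i ∈ A} for any fixed i ∈ [n]. Here C(178−1, 8−1) = C(177, 7) = 957664425960.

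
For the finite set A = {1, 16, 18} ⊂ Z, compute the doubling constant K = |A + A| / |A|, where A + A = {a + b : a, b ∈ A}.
K = |A + A| / |A| = 6/3 = 2

Enumerate A + A = {a + b : a, b ∈ A}. With |A| = 3, there are |A|^2 = 9 ordered sum pairs; collecting distinct values, A + A = {2, 17, 19, 32, 34, 36}, so |A + A| = 6. Thus K = 6/3 = 2. For comparison, the minimum possible |A + A| over all 3-element sets is 2·3 − 1 = 5 (so min K = 5/3), attained only by arithmetic progressions.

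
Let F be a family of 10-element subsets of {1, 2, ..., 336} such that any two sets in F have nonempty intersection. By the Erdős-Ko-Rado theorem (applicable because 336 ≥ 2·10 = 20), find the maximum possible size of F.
max |F| = C(335, 9) = 131392321542164485

The Erdős-Ko-Rado theorem states: for n ≥ 2k, an intersecting family of k-subsets of an n-element set has size at most C(n − 1, k − 1), with equality for 'star' families {A ⊆ [n] : |A| = k, i ∈ A} (fix an element i). For n = 336, k = 10: C(335, 9) = 131392321542164485.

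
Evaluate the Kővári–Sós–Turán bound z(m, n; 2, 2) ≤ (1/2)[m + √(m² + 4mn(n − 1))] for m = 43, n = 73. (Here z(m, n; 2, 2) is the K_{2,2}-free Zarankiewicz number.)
z(43, 73; 2, 2) ≤ (1/2)[43 + √(43² + 4·43·73·72)] = (1/2)[43 + √905881] = 497.3889

Kővári–Sós–Turán: let r_1, ..., r_43 be the row sums and z = Σ r_i the total number of 1s. Each pair of columns can share at most one row with both entries 1 (else a 2×2 all-ones block appears), so Σ_i C(r_i, 2) ≤ C(73, 2) = 2628. By convexity Σ_i C(r_i, 2) ≥ 43·C(z/43, 2) = z(z − 43)/(2·43), giving z² − 43z − 43·73·72 ≤ 0 and hence z ≤ (1/2)[43 + √(1849 + 4·226008)] = (1/2)[43 + √905881] ≈ (1/2)(43 + 951.7778) = 497.3889.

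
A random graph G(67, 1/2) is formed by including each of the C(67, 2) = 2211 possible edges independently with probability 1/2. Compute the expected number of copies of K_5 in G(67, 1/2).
E[# K_5] = C(67, 5) · (1/2)^C(5, 2) = 9657648 / 2^10 = 603603/64 = 9431.296875

For each 5-subset S of vertices (there are C(67, 5) = 9657648 such S), let X_S = 1 if S induces a K_5 (all C(5, 2) = 10 edges present). Then P(X_S = 1) = (1/2)^10 = 1/1024. By linearity of expectation, E[# K_5] = C(67, 5) · (1/2)^10 = 9657648 / 1024 = 603603/64 = 9431.296875.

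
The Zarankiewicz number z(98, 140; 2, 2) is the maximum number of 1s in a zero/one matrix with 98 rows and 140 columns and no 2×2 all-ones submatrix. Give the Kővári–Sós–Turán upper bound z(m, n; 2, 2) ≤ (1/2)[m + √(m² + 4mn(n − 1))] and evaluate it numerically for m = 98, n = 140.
z(98, 140; 2, 2) ≤ (1/2)[98 + √(98² + 4·98·140·139)] = (1/2)[98 + √7637924] = 1430.8397

Kővári–Sós–Turán: let r_1, ..., r_98 be the row sums and z = Σ r_i the total number of 1s. Each pair of columns can share at most one row with both entries 1 (else a 2×2 all-ones block appears), so Σ_i C(r_i, 2) ≤ C(140, 2) = 9730. By convexity Σ_i C(r_i, 2) ≥ 98·C(z/98, 2) = z(z − 98)/(2·98), giving z² − 98z − 98·140·139 ≤ 0 and hence z ≤ (1/2)[98 + √(9604 + 4·1907080)] = (1/2)[98 + √7637924] ≈ (1/2)(98 + 2763.6794) = 1430.8397.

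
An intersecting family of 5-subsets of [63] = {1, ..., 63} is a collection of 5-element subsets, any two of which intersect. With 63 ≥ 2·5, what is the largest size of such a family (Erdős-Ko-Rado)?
max |F| = C(62, 4) = 557845

The Erdős-Ko-Rado theorem states: for n ≥ 2k, an intersecting family of k-subsets of an n-element set has size at most C(n − 1, k − 1), with equality for 'star' families {A ⊆ [n] : |A| = k, i ∈ A} (fix an element i). For n = 63, k = 5: C(62, 4) = 557845.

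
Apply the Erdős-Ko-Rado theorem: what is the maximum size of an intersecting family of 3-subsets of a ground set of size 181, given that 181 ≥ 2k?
max |F| = C(180, 2) = 16110

The Erdős-Ko-Rado theorem states: for n ≥ 2k, an intersecting family of k-subsets of an n-element set has size at most C(n − 1, k − 1), with equality for 'star' families {A ⊆ [n] : |A| = k, i ∈ A} (fix an element i). For n = 181, k = 3: C(180, 2) = 16110.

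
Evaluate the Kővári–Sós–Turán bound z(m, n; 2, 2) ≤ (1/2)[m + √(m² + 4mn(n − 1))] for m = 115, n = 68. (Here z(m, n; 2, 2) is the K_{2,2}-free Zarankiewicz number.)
z(115, 68; 2, 2) ≤ (1/2)[115 + √(115² + 4·115·68·67)] = (1/2)[115 + √2108985] = 783.6172

Kővári–Sós–Turán: let r_1, ..., r_115 be the row sums and z = Σ r_i the total number of 1s. Each pair of columns can share at most one row with both entries 1 (else a 2×2 all-ones block appears), so Σ_i C(r_i, 2) ≤ C(68, 2) = 2278. By convexity Σ_i C(r_i, 2) ≥ 115·C(z/115, 2) = z(z − 115)/(2·115), giving z² − 115z − 115·68·67 ≤ 0 and hence z ≤ (1/2)[115 + √(13225 + 4·523940)] = (1/2)[115 + √2108985] ≈ (1/2)(115 + 1452.2345) = 783.6172.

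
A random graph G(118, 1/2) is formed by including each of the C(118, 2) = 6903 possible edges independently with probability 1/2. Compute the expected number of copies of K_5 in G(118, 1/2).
E[# K_5] = C(118, 5) · (1/2)^C(5, 2) = 174963438 / 2^10 = 87481719/512 ≈ 170862.732422

For each 5-subset S of vertices (there are C(118, 5) = 174963438 such S), let X_S = 1 if S induces a K_5 (all C(5, 2) = 10 edges present). Then P(X_S = 1) = (1/2)^10 = 1/1024. By linearity of expectation, E[# K_5] = C(118, 5) · (1/2)^10 = 174963438 / 1024 = 87481719/512 ≈ 170862.732422.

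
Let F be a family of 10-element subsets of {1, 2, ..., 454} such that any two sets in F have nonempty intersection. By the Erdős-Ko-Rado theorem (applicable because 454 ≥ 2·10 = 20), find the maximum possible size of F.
max |F| = C(453, 9) = 2043569477203542200

Erdős-Ko-Rado (1961): when n ≥ 2k, max |F| = C(n−1, k−1). The bound is attained by the star {A : i ∈ A} for any fixed i ∈ [n]. Here C(454−1, 10−1) = C(453, 9) = 2043569477203542200.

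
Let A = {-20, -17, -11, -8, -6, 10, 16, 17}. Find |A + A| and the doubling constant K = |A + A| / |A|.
K = |A + A| / |A| = 34/8 = 17/4

Enumerate A + A = {a + b : a, b ∈ A}. With |A| = 8, there are |A|^2 = 64 ordered sum pairs; collecting distinct values, A + A = {-40, -37, -34, -31, -28, -26, -25, -23, -22, -19, -17, -16, -14, -12, -10, -7, -4, -3, -1, 0, 2, 4, 5, 6, 8, 9, 10, 11, 20, 26, 27, 32, 33, 34}, so |A + A| = 34. Thus K = 34/8 = 17/4. For comparison, the minimum possible |A + A| over all 8-element sets is 2·8 − 1 = 15 (so min K = 15/8), attained only by arithmetic progressions.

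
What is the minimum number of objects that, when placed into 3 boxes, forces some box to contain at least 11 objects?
n = (11 − 1)·3 + 1 = 31

By the generalised pigeonhole principle, to guarantee some box contains ≥ r objects we need more than (r − 1) · k objects total. Threshold: n = (r − 1) · k + 1. With r = 11 and k = 3: n = 10 · 3 + 1 = 30 + 1 = 31. For n = 30 = 10 · 3, we can put exactly 10 objects in every box, avoiding 11 in any single one — so 31 is tight.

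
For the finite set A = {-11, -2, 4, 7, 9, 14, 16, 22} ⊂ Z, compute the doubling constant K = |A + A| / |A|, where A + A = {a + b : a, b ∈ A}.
K = |A + A| / |A| = 29/8

Enumerate A + A = {a + b : a, b ∈ A}. With |A| = 8, there are |A|^2 = 64 ordered sum pairs; collecting distinct values, A + A = {-22, -13, -7, -4, -2, 2, 3, 5, 7, 8, 11, 12, 13, 14, 16, 18, 20, 21, 23, 25, 26, 28, 29, 30, 31, 32, 36, 38, 44}, so |A + A| = 29. Thus K = 29/8. For comparison, the minimum possible |A + A| over all 8-element sets is 2·8 − 1 = 15 (so min K = 15/8), attained only by arithmetic progressions.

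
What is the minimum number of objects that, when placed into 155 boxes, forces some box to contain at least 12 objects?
n = (12 − 1)·155 + 1 = 1706

By the generalised pigeonhole principle, to guarantee some box contains ≥ r objects we need more than (r − 1) · k objects total. Threshold: n = (r − 1) · k + 1. With r = 12 and k = 155: n = 11 · 155 + 1 = 1705 + 1 = 1706. For n = 1705 = 11 · 155, we can put exactly 11 objects in every box, avoiding 12 in any single one — so 1706 is tight.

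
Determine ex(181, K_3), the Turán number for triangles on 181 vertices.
ex(181, K_3) = ⌊181^2/4⌋ = 8190

Mantel (1907): a triangle-free graph on n vertices has at most ⌊n^2/4⌋ edges, with equality for the complete bipartite graph K_{⌊n/2⌋, ⌈n/2⌉}. For n = 181: ⌊181^2/4⌋ = ⌊32761/4⌋ = 8190. The extremal graph is K_{90, 91}, which has 90·91 = 8190 edges.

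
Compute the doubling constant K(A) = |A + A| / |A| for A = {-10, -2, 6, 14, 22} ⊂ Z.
K = |A + A| / |A| = 9/5

Enumerate A + A = {a + b : a, b ∈ A}. With |A| = 5, there are |A|^2 = 25 ordered sum pairs; collecting distinct values, A + A = {-20, -12, -4, 4, 12, 20, 28, 36, 44}, so |A + A| = 9. Thus K = 9/5. Here |A + A| = 2|A| − 1 = 9, the minimum possible — so K = 9/5 is minimal, which holds iff A is an arithmetic progression.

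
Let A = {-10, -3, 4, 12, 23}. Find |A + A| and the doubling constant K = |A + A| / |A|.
K = |A + A| / |A| = 14/5

Enumerate A + A = {a + b : a, b ∈ A}. With |A| = 5, there are |A|^2 = 25 ordered sum pairs; collecting distinct values, A + A = {-20, -13, -6, 1, 2, 8, 9, 13, 16, 20, 24, 27, 35, 46}, so |A + A| = 14. Thus K = 14/5. For comparison, the minimum possible |A + A| over all 5-element sets is 2·5 − 1 = 9 (so min K = 9/5), attained only by arithmetic progressions.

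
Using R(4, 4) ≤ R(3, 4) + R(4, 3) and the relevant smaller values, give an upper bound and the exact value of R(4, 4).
R(4, 4) ≤ R(3, 4) + R(4, 3) = 9 + 9 = 18; exact value R(4, 4) = 18.

The Erdős–Szekeres recurrence R(r, s) ≤ R(r−1, s) + R(r, s−1) applied to (r, s) = (4, 4) gives
  R(4, 4) ≤ R(3, 4) + R(4, 3) = 9 + 9 = 18.
(Recall R(2, k) = k and R is symmetric.) Here the recurrence bound is tight: a matching lower-bound construction on K_{17} shows R(4, 4) > 17, so R(4, 4) = 18 exactly.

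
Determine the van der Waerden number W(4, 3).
W(4, 3) = 76

This is a classical value, W(4, 3) = 76, established by combining an explicit 4-colouring of {1, ..., 75} with no monochromatic 3-AP (giving the lower bound W(4, 3) > 75) and a finite case analysis / exhaustive computer search showing every 4-colouring of {1, ..., 76} has such an AP.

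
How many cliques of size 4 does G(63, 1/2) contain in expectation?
E[# K_4] = C(63, 4) · (1/2)^C(4, 2) = 595665 / 2^6 = 9307.265625

For each 4-subset S of vertices (there are C(63, 4) = 595665 such S), let X_S = 1 if S induces a K_4 (all C(4, 2) = 6 edges present). Then P(X_S = 1) = (1/2)^6 = 1/64. By linearity of expectation, E[# K_4] = C(63, 4) · (1/2)^6 = 595665 / 64 = 9307.265625.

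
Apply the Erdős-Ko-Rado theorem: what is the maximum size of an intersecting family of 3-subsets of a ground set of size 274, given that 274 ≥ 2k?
max |F| = C(273, 2) = 37128

The Erdős-Ko-Rado theorem states: for n ≥ 2k, an intersecting family of k-subsets of an n-element set has size at most C(n − 1, k − 1), with equality for 'star' families {A ⊆ [n] : |A| = k, i ∈ A} (fix an element i). For n = 274, k = 3: C(273, 2) = 37128.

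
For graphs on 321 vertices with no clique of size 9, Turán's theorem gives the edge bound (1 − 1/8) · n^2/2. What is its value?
Turán density bound = (7/8) · 321^2/2 = 721287/16 ≈ 45080.4375

Turán's theorem: ex(n, K_{r+1}) is achieved by the complete r-partite Turán graph T(n, r) with parts as balanced as possible, and is at most (1 − 1/r) · n^2/2. For r = 8, n = 321: the density bound is (7/8) · 103041/2 = 721287/16 ≈ 45080.4375. The integer-valued extremum is e(T(321, 8)) = 45080, which is strictly less than the density bound 721287/16 since 8 ∤ 321 (the parts of T(321, 8) cannot all be equal).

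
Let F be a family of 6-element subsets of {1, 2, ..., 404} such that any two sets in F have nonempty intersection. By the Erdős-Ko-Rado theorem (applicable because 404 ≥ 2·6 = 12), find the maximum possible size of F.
max |F| = C(403, 5) = 86402659980

Erdős-Ko-Rado (1961): when n ≥ 2k, max |F| = C(n−1, k−1). The bound is attained by the star {A : i ∈ A} for any fixed i ∈ [n]. Here C(404−1, 6−1) = C(403, 5) = 86402659980.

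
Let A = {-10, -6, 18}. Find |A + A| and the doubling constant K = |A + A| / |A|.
K = |A + A| / |A| = 6/3 = 2

Enumerate A + A = {a + b : a, b ∈ A}. With |A| = 3, there are |A|^2 = 9 ordered sum pairs; collecting distinct values, A + A = {-20, -16, -12, 8, 12, 36}, so |A + A| = 6. Thus K = 6/3 = 2. For comparison, the minimum possible |A + A| over all 3-element sets is 2·3 − 1 = 5 (so min K = 5/3), attained only by arithmetic progressions.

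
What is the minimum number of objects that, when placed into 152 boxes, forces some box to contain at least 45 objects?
n = (45 − 1)·152 + 1 = 6689

By the generalised pigeonhole principle, to guarantee some box contains ≥ r objects we need more than (r − 1) · k objects total. Threshold: n = (r − 1) · k + 1. With r = 45 and k = 152: n = 44 · 152 + 1 = 6688 + 1 = 6689. For n = 6688 = 44 · 152, we can put exactly 44 objects in every box, avoiding 45 in any single one — so 6689 is tight.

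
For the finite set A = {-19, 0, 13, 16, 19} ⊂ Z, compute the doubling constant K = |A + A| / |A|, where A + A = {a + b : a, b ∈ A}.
K = |A + A| / |A| = 13/5

Enumerate A + A = {a + b : a, b ∈ A}. With |A| = 5, there are |A|^2 = 25 ordered sum pairs; collecting distinct values, A + A = {-38, -19, -6, -3, 0, 13, 16, 19, 26, 29, 32, 35, 38}, so |A + A| = 13. Thus K = 13/5. For comparison, the minimum possible |A + A| over all 5-element sets is 2·5 − 1 = 9 (so min K = 9/5), attained only by arithmetic progressions.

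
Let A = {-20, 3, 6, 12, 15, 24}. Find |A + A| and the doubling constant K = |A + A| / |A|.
K = |A + A| / |A| = 18/6 = 3

Enumerate A + A = {a + b : a, b ∈ A}. With |A| = 6, there are |A|^2 = 36 ordered sum pairs; collecting distinct values, A + A = {-40, -17, -14, -8, -5, 4, 6, 9, 12, 15, 18, 21, 24, 27, 30, 36, 39, 48}, so |A + A| = 18. Thus K = 18/6 = 3. For comparison, the minimum possible |A + A| over all 6-element sets is 2·6 − 1 = 11 (so min K = 11/6), attained only by arithmetic progressions.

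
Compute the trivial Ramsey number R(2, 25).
R(2, 25) = 25

R(2, k) = k for all k ≥ 2: in a 2-colouring of K_k, either some edge is red (a red K_2) or all edges are blue (a blue K_k). And K_{24} coloured all-blue has no blue K_25, so R(2, 25) > 24. Hence R(2, 25) = 25.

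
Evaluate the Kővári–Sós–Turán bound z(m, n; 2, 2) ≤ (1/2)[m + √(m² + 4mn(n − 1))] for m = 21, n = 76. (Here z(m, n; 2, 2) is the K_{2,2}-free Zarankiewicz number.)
z(21, 76; 2, 2) ≤ (1/2)[21 + √(21² + 4·21·76·75)] = (1/2)[21 + √479241] = 356.6362

Kővári–Sós–Turán: let r_1, ..., r_21 be the row sums and z = Σ r_i the total number of 1s. Each pair of columns can share at most one row with both entries 1 (else a 2×2 all-ones block appears), so Σ_i C(r_i, 2) ≤ C(76, 2) = 2850. By convexity Σ_i C(r_i, 2) ≥ 21·C(z/21, 2) = z(z − 21)/(2·21), giving z² − 21z − 21·76·75 ≤ 0 and hence z ≤ (1/2)[21 + √(441 + 4·119700)] = (1/2)[21 + √479241] ≈ (1/2)(21 + 692.2723) = 356.6362.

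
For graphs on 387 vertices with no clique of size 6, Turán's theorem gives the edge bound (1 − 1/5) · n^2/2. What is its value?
Turán density bound = (4/5) · 387^2/2 = 299538/5 ≈ 59907.6

Turán's theorem: ex(n, K_{r+1}) is achieved by the complete r-partite Turán graph T(n, r) with parts as balanced as possible, and is at most (1 − 1/r) · n^2/2. For r = 5, n = 387: the density bound is (4/5) · 149769/2 = 299538/5 ≈ 59907.6. The integer-valued extremum is e(T(387, 5)) = 59907, which is strictly less than the density bound 299538/5 since 5 ∤ 387 (the parts of T(387, 5) cannot all be equal).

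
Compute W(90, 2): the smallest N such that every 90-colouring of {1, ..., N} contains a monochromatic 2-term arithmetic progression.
W(90, 2) = 90 + 1 = 91

A 2-term AP is any pair of integers, so a monochromatic 2-AP exists iff some colour is used at least twice. With 90 colours, the colouring i ↦ i on {1, ..., 90} uses each colour once, avoiding any monochromatic pair, so W(90, 2) > 90. For {1, ..., 91}, pigeonhole forces two integers of the same colour, which form a monochromatic 2-AP. Hence W(90, 2) = 91.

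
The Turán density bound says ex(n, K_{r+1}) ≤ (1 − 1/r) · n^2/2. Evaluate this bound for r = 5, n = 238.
Turán density bound = (4/5) · 238^2/2 = 113288/5 ≈ 22657.6

Turán's theorem: ex(n, K_{r+1}) is achieved by the complete r-partite Turán graph T(n, r) with parts as balanced as possible, and is at most (1 − 1/r) · n^2/2. For r = 5, n = 238: the density bound is (4/5) · 56644/2 = 113288/5 ≈ 22657.6. The integer-valued extremum is e(T(238, 5)) = 22657, which is strictly less than the density bound 113288/5 since 5 ∤ 238 (the parts of T(238, 5) cannot all be equal).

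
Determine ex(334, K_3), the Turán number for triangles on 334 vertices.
ex(334, K_3) = ⌊334^2/4⌋ = 27889

Mantel (1907): a triangle-free graph on n vertices has at most ⌊n^2/4⌋ edges, with equality for the complete bipartite graph K_{⌊n/2⌋, ⌈n/2⌉}. For n = 334: ⌊334^2/4⌋ = ⌊111556/4⌋ = 27889. The extremal graph is K_{167, 167}, which has 167·167 = 27889 edges.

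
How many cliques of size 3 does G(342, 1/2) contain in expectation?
E[# K_3] = C(342, 3) · (1/2)^C(3, 2) = 6608580 / 2^3 = 1652145/2 = 826072.5

For each 3-subset S of vertices (there are C(342, 3) = 6608580 such S), let X_S = 1 if S induces a K_3 (all C(3, 2) = 3 edges present). Then P(X_S = 1) = (1/2)^3 = 1/8. By linearity of expectation, E[# K_3] = C(342, 3) · (1/2)^3 = 6608580 / 8 = 1652145/2 = 826072.5.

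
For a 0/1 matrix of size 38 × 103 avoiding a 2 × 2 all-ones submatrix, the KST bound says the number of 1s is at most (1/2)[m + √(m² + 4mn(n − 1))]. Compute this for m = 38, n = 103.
z(38, 103; 2, 2) ≤ (1/2)[38 + √(38² + 4·38·103·102)] = (1/2)[38 + √1598356] = 651.1305

Kővári–Sós–Turán: let r_1, ..., r_38 be the row sums and z = Σ r_i the total number of 1s. Each pair of columns can share at most one row with both entries 1 (else a 2×2 all-ones block appears), so Σ_i C(r_i, 2) ≤ C(103, 2) = 5253. By convexity Σ_i C(r_i, 2) ≥ 38·C(z/38, 2) = z(z − 38)/(2·38), giving z² − 38z − 38·103·102 ≤ 0 and hence z ≤ (1/2)[38 + √(1444 + 4·399228)] = (1/2)[38 + √1598356] ≈ (1/2)(38 + 1264.261) = 651.1305.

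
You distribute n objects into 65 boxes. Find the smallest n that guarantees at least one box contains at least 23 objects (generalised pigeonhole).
n = (23 − 1)·65 + 1 = 1431

By the generalised pigeonhole principle, to guarantee some box contains ≥ r objects we need more than (r − 1) · k objects total. Threshold: n = (r − 1) · k + 1. With r = 23 and k = 65: n = 22 · 65 + 1 = 1430 + 1 = 1431. For n = 1430 = 22 · 65, we can put exactly 22 objects in every box, avoiding 23 in any single one — so 1431 is tight.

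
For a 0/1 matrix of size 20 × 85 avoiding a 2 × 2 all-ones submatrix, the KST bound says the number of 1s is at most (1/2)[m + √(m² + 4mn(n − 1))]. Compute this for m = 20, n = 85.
z(20, 85; 2, 2) ≤ (1/2)[20 + √(20² + 4·20·85·84)] = (1/2)[20 + √571600] = 388.0212

Kővári–Sós–Turán: let r_1, ..., r_20 be the row sums and z = Σ r_i the total number of 1s. Each pair of columns can share at most one row with both entries 1 (else a 2×2 all-ones block appears), so Σ_i C(r_i, 2) ≤ C(85, 2) = 3570. By convexity Σ_i C(r_i, 2) ≥ 20·C(z/20, 2) = z(z − 20)/(2·20), giving z² − 20z − 20·85·84 ≤ 0 and hence z ≤ (1/2)[20 + √(400 + 4·142800)] = (1/2)[20 + √571600] ≈ (1/2)(20 + 756.0423) = 388.0212.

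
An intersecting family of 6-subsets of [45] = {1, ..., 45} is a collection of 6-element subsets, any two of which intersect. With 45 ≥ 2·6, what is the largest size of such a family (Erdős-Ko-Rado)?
max |F| = C(44, 5) = 1086008

The Erdős-Ko-Rado theorem states: for n ≥ 2k, an intersecting family of k-subsets of an n-element set has size at most C(n − 1, k − 1), with equality for 'star' families {A ⊆ [n] : |A| = k, i ∈ A} (fix an element i). For n = 45, k = 6: C(44, 5) = 1086008.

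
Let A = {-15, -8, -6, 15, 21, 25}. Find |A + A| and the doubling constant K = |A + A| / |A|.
K = |A + A| / |A| = 21/6 = 7/2

Enumerate A + A = {a + b : a, b ∈ A}. With |A| = 6, there are |A|^2 = 36 ordered sum pairs; collecting distinct values, A + A = {-30, -23, -21, -16, -14, -12, 0, 6, 7, 9, 10, 13, 15, 17, 19, 30, 36, 40, 42, 46, 50}, so |A + A| = 21. Thus K = 21/6 = 7/2. For comparison, the minimum possible |A + A| over all 6-element sets is 2·6 − 1 = 11 (so min K = 11/6), attained only by arithmetic progressions.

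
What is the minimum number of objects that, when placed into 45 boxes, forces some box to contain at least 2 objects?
n = (2 − 1)·45 + 1 = 46

By the generalised pigeonhole principle, to guarantee some box contains ≥ r objects we need more than (r − 1) · k objects total. Threshold: n = (r − 1) · k + 1. With r = 2 and k = 45: n = 1 · 45 + 1 = 45 + 1 = 46. For n = 45 = 1 · 45, we can put exactly 1 objects in every box, avoiding 2 in any single one — so 46 is tight.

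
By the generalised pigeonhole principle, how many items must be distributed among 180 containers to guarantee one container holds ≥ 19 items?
n = (19 − 1)·180 + 1 = 3241

By the generalised pigeonhole principle, to guarantee some box contains ≥ r objects we need more than (r − 1) · k objects total. Threshold: n = (r − 1) · k + 1. With r = 19 and k = 180: n = 18 · 180 + 1 = 3240 + 1 = 3241. For n = 3240 = 18 · 180, we can put exactly 18 objects in every box, avoiding 19 in any single one — so 3241 is tight.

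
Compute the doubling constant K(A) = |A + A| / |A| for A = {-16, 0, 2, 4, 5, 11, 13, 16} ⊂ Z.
K = |A + A| / |A| = 30/8 = 15/4

Enumerate A + A = {a + b : a, b ∈ A}. With |A| = 8, there are |A|^2 = 64 ordered sum pairs; collecting distinct values, A + A = {-32, -16, -14, -12, -11, -5, -3, 0, 2, 4, 5, 6, 7, 8, 9, 10, 11, 13, 15, 16, 17, 18, 20, 21, 22, 24, 26, 27, 29, 32}, so |A + A| = 30. Thus K = 30/8 = 15/4. For comparison, the minimum possible |A + A| over all 8-element sets is 2·8 − 1 = 15 (so min K = 15/8), attained only by arithmetic progressions.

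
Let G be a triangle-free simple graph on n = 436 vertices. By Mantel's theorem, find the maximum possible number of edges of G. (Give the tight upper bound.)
ex(436, K_3) = ⌊436^2/4⌋ = 47524

Mantel (1907): a triangle-free graph on n vertices has at most ⌊n^2/4⌋ edges, with equality for the complete bipartite graph K_{⌊n/2⌋, ⌈n/2⌉}. For n = 436: ⌊436^2/4⌋ = ⌊190096/4⌋ = 47524. The extremal graph is K_{218, 218}, which has 218·218 = 47524 edges.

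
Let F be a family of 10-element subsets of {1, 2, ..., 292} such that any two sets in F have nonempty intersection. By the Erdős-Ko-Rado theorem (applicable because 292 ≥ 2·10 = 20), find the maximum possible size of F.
max |F| = C(291, 9) = 36392831777527940

Erdős-Ko-Rado (1961): when n ≥ 2k, max |F| = C(n−1, k−1). The bound is attained by the star {A : i ∈ A} for any fixed i ∈ [n]. Here C(292−1, 10−1) = C(291, 9) = 36392831777527940.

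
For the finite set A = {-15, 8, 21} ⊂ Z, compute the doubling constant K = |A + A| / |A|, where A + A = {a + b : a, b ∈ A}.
K = |A + A| / |A| = 6/3 = 2

Enumerate A + A = {a + b : a, b ∈ A}. With |A| = 3, there are |A|^2 = 9 ordered sum pairs; collecting distinct values, A + A = {-30, -7, 6, 16, 29, 42}, so |A + A| = 6. Thus K = 6/3 = 2. For comparison, the minimum possible |A + A| over all 3-element sets is 2·3 − 1 = 5 (so min K = 5/3), attained only by arithmetic progressions.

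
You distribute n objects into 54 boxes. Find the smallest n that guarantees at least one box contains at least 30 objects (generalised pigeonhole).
n = (30 − 1)·54 + 1 = 1567

By the generalised pigeonhole principle, to guarantee some box contains ≥ r objects we need more than (r − 1) · k objects total. Threshold: n = (r − 1) · k + 1. With r = 30 and k = 54: n = 29 · 54 + 1 = 1566 + 1 = 1567. For n = 1566 = 29 · 54, we can put exactly 29 objects in every box, avoiding 30 in any single one — so 1567 is tight.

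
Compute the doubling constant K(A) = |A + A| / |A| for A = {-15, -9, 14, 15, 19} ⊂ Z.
K = |A + A| / |A| = 15/5 = 3

Enumerate A + A = {a + b : a, b ∈ A}. With |A| = 5, there are |A|^2 = 25 ordered sum pairs; collecting distinct values, A + A = {-30, -24, -18, -1, 0, 4, 5, 6, 10, 28, 29, 30, 33, 34, 38}, so |A + A| = 15. Thus K = 15/5 = 3. For comparison, the minimum possible |A + A| over all 5-element sets is 2·5 − 1 = 9 (so min K = 9/5), attained only by arithmetic progressions.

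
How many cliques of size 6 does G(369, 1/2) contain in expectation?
E[# K_6] = C(369, 6) · (1/2)^C(6, 2) = 3365759545512 / 2^15 = 420719943189/4096 ≈ 102714829.880127

For each 6-subset S of vertices (there are C(369, 6) = 3365759545512 such S), let X_S = 1 if S induces a K_6 (all C(6, 2) = 15 edges present). Then P(X_S = 1) = (1/2)^15 = 1/32768. By linearity of expectation, E[# K_6] = C(369, 6) · (1/2)^15 = 3365759545512 / 32768 = 420719943189/4096 ≈ 102714829.880127.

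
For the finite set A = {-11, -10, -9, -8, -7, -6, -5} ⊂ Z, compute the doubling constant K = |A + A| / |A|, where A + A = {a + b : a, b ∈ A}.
K = |A + A| / |A| = 13/7

Enumerate A + A = {a + b : a, b ∈ A}. With |A| = 7, there are |A|^2 = 49 ordered sum pairs; collecting distinct values, A + A = {-22, -21, -20, -19, -18, -17, -16, -15, -14, -13, -12, -11, -10}, so |A + A| = 13. Thus K = 13/7. Here |A + A| = 2|A| − 1 = 13, the minimum possible — so K = 13/7 is minimal, which holds iff A is an arithmetic progression.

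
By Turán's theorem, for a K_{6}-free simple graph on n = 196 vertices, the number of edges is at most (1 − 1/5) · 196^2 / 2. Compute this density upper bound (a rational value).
Turán density bound = (4/5) · 196^2/2 = 76832/5 ≈ 15366.4

Turán's theorem: ex(n, K_{r+1}) is achieved by the complete r-partite Turán graph T(n, r) with parts as balanced as possible, and is at most (1 − 1/r) · n^2/2. For r = 5, n = 196: the density bound is (4/5) · 38416/2 = 76832/5 ≈ 15366.4. The integer-valued extremum is e(T(196, 5)) = 15366, which is strictly less than the density bound 76832/5 since 5 ∤ 196 (the parts of T(196, 5) cannot all be equal).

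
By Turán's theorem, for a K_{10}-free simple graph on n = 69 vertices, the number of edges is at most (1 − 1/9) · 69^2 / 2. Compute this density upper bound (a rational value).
Turán density bound = (8/9) · 69^2/2 = 2116

Turán's theorem: ex(n, K_{r+1}) is achieved by the complete r-partite Turán graph T(n, r) with parts as balanced as possible, and is at most (1 − 1/r) · n^2/2. For r = 9, n = 69: the density bound is (8/9) · 4761/2 = 2116. The integer-valued extremum is e(T(69, 9)) = 2115, which is strictly less than the density bound 2116 since 9 ∤ 69 (the parts of T(69, 9) cannot all be equal).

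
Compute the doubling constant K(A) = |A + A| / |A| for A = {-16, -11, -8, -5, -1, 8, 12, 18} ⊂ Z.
K = |A + A| / |A| = 33/8

Enumerate A + A = {a + b : a, b ∈ A}. With |A| = 8, there are |A|^2 = 64 ordered sum pairs; collecting distinct values, A + A = {-32, -27, -24, -22, -21, -19, -17, -16, -13, -12, -10, -9, -8, -6, -4, -3, -2, 0, 1, 2, 3, 4, 7, 10, 11, 13, 16, 17, 20, 24, 26, 30, 36}, so |A + A| = 33. Thus K = 33/8. For comparison, the minimum possible |A + A| over all 8-element sets is 2·8 − 1 = 15 (so min K = 15/8), attained only by arithmetic progressions.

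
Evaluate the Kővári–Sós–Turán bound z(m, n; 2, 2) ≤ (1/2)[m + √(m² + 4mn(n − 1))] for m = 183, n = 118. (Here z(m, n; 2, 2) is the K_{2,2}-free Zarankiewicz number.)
z(183, 118; 2, 2) ≤ (1/2)[183 + √(183² + 4·183·118·117)] = (1/2)[183 + √10139481] = 1683.6276

Kővári–Sós–Turán: let r_1, ..., r_183 be the row sums and z = Σ r_i the total number of 1s. Each pair of columns can share at most one row with both entries 1 (else a 2×2 all-ones block appears), so Σ_i C(r_i, 2) ≤ C(118, 2) = 6903. By convexity Σ_i C(r_i, 2) ≥ 183·C(z/183, 2) = z(z − 183)/(2·183), giving z² − 183z − 183·118·117 ≤ 0 and hence z ≤ (1/2)[183 + √(33489 + 4·2526498)] = (1/2)[183 + √10139481] ≈ (1/2)(183 + 3184.2552) = 1683.6276.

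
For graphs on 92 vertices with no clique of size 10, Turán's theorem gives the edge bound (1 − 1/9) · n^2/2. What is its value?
Turán density bound = (8/9) · 92^2/2 = 33856/9 ≈ 3761.7778

Turán's theorem: ex(n, K_{r+1}) is achieved by the complete r-partite Turán graph T(n, r) with parts as balanced as possible, and is at most (1 − 1/r) · n^2/2. For r = 9, n = 92: the density bound is (8/9) · 8464/2 = 33856/9 ≈ 3761.7778. The integer-valued extremum is e(T(92, 9)) = 3761, which is strictly less than the density bound 33856/9 since 9 ∤ 92 (the parts of T(92, 9) cannot all be equal).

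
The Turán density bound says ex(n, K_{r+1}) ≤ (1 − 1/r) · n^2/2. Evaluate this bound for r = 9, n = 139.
Turán density bound = (8/9) · 139^2/2 = 77284/9 ≈ 8587.1111

Turán's theorem: ex(n, K_{r+1}) is achieved by the complete r-partite Turán graph T(n, r) with parts as balanced as possible, and is at most (1 − 1/r) · n^2/2. For r = 9, n = 139: the density bound is (8/9) · 19321/2 = 77284/9 ≈ 8587.1111. The integer-valued extremum is e(T(139, 9)) = 8586, which is strictly less than the density bound 77284/9 since 9 ∤ 139 (the parts of T(139, 9) cannot all be equal).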